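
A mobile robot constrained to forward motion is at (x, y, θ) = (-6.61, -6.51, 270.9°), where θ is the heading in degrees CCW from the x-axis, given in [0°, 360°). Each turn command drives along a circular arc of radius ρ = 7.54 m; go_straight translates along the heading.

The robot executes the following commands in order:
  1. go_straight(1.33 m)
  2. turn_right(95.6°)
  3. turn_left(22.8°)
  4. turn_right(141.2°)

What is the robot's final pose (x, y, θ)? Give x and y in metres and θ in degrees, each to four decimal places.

set_pose: (x, y, θ) = (-6.6100, -6.5100, 270.9000°), ρ = 7.54
go_straight(1.33): x += 1.33·cos θ, y += 1.33·sin θ → (-6.5891, -7.8398, 270.9000°)
turn_right(95.6°): centre at ρ to the right, rotate −95.6° → (-14.7460, -15.4729, 175.3000°)
turn_left(22.8°): centre at ρ to the left, rotate +22.8° → (-17.7063, -15.8207, 198.1000°)
turn_right(141.2°): centre at ρ to the right, rotate −141.2° → (-26.3652, -4.5362, 56.9000°)

(-26.3652, -4.5362, 56.9000°)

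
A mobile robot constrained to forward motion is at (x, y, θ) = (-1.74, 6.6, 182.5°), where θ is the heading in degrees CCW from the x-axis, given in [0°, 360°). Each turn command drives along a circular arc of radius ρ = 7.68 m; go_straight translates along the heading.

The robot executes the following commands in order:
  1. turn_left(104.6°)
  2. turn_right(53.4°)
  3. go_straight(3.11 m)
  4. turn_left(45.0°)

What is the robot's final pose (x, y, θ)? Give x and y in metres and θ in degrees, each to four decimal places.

set_pose: (x, y, θ) = (-1.7400, 6.6000, 182.5000°), ρ = 7.68
turn_left(104.6°): centre at ρ to the left, rotate +104.6° → (-8.7455, -3.3309, 287.1000°)
turn_right(53.4°): centre at ρ to the right, rotate −53.4° → (-9.8965, -10.1358, 233.7000°)
go_straight(3.11): x += 3.11·cos θ, y += 3.11·sin θ → (-11.7376, -12.6422, 233.7000°)
turn_left(45.0°): centre at ρ to the left, rotate +45.0° → (-13.1397, -18.3506, 278.7000°)

(-13.1397, -18.3506, 278.7000°)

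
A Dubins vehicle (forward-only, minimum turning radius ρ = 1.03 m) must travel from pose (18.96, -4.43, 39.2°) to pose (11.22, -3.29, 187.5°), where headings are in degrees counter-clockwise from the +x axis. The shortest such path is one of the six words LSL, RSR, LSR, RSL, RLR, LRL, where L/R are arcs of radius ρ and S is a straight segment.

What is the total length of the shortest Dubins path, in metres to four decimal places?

9.6536 m

Let ψ = atan2(Δy, Δx) = atan2(1.14, -7.74) = 171.6213° be the start→goal bearing.
Normalize: d = |goal − start| / ρ = 7.823503/1.03 = 7.595634, α = (θ_start − ψ) mod 360° = 227.5787° = 3.971997 rad, β = (θ_goal − ψ) mod 360° = 15.8787° = 0.277135 rad.
Common terms: sin α = -0.738204, cos α = -0.674577, sin β = 0.273601, cos β = 0.961843, cos(α−β) = -0.850811, d² = 57.693656. Work in radians in the unit-radius frame; every candidate has L = ρ·(t + p + q).
LSL: p² = 2 + d² − 2cos(α−β) + 2d(sin α − sin β) = 46.024670; p = √p² = 6.784148; φ = atan2(cos β − cos α, d + sin α − sin β) = 0.243615 rad; t = (φ − α) mod 2π = 2.554803 rad, q = (β − φ) mod 2π = 0.033520 rad → L = 1.03·(2.554803 + 6.784148 + 0.033520) = 1.03·9.372472 = 9.653646 m
RSR: p² = 2 + d² − 2cos(α−β) + 2d(sin β − sin α) = 76.765887; p = √p² = 8.761614; φ = atan2(cos α − cos β, d − sin α + sin β) = -0.187875 rad; t = (α − φ) mod 2π = 4.159872 rad, q = (φ − β) mod 2π = 5.818175 rad → L = 1.03·(4.159872 + 8.761614 + 5.818175) = 1.03·18.739662 = 19.301852 m
LSR: p² = d² − 2 + 2cos(α−β) + 2d(sin α + sin β) = 46.934124; p = √p² = 6.850848; φ = atan2(−cos α − cos β, d + sin α + sin β) − atan2(−2, p) = 0.243779 rad; t = (φ − α) mod 2π = 2.554967 rad, q = (φ − β) mod 2π = 6.249829 rad → L = 1.03·(2.554967 + 6.850848 + 6.249829) = 1.03·15.655645 = 16.125314 m
RSL: p² = d² − 2 + 2cos(α−β) − 2d(sin α + sin β) = 61.049944; p = √p² = 7.813446; φ = atan2(cos α + cos β, d − sin α − sin β) − atan2(2, p) = -0.214964 rad; t = (α − φ) mod 2π = 4.186961 rad, q = (β − φ) mod 2π = 0.492099 rad → L = 1.03·(4.186961 + 7.813446 + 0.492099) = 1.03·12.492506 = 12.867281 m
RLR: c = (6 − d² + 2cos(α−β) + 2d(sin α − sin β))/8 = -8.595736, |c| > 1 → infeasible
LRL: c = (6 − d² + 2cos(α−β) − 2d(sin α − sin β))/8 = -4.753084, |c| > 1 → infeasible
Shortest: LSL with L = 9.653646 m ≈ 9.6536 m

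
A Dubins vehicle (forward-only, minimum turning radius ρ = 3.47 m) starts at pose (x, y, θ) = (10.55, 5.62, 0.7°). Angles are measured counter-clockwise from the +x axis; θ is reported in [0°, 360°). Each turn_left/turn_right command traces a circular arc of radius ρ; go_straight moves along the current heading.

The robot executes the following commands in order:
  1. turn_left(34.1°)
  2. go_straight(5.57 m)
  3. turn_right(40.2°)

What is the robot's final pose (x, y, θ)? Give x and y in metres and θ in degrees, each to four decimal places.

(19.3687, 10.0244, 354.6000°)

set_pose: (x, y, θ) = (10.5500, 5.6200, 0.7000°), ρ = 3.47
turn_left(34.1°): centre at ρ to the left, rotate +34.1° → (12.4880, 6.2404, 34.8000°)
go_straight(5.57): x += 5.57·cos θ, y += 5.57·sin θ → (17.0618, 9.4192, 34.8000°)
turn_right(40.2°): centre at ρ to the right, rotate −40.2° → (19.3687, 10.0244, -5.4000° ≡ 354.6000°)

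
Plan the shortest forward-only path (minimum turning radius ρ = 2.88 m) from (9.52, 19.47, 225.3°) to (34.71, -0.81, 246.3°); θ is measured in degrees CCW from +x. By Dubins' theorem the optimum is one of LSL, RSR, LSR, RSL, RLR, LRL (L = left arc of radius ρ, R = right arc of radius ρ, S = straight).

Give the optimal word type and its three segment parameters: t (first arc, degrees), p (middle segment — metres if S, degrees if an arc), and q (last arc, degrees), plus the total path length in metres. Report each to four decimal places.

LSR: t = 107.3398°, p = 26.0692 m, q = 86.3398°, L = 35.8046 m

Let ψ = atan2(Δy, Δx) = atan2(-20.28, 25.19) = -38.8369° be the start→goal bearing.
Normalize: d = |goal − start| / ρ = 32.339055/2.88 = 11.228839, α = (θ_start − ψ) mod 360° = 264.1369° = 4.610058 rad, β = (θ_goal − ψ) mod 360° = 285.1369° = 4.976578 rad.
Common terms: sin α = -0.994769, cos α = -0.102152, sin β = -0.965305, cos β = 0.261126, cos(α−β) = 0.933580, d² = 126.086818. Work in radians in the unit-radius frame; every candidate has L = ρ·(t + p + q).
LSL: p² = 2 + d² − 2cos(α−β) + 2d(sin α − sin β) = 125.557961; p = √p² = 11.205265; φ = atan2(cos β − cos α, d + sin α − sin β) = 0.032426 rad; t = (φ − α) mod 2π = 1.705553 rad, q = (β − φ) mod 2π = 4.944152 rad → L = 2.88·(1.705553 + 11.205265 + 4.944152) = 2.88·17.854969 = 51.422312 m
RSR: p² = 2 + d² − 2cos(α−β) + 2d(sin β − sin α) = 126.881352; p = √p² = 11.264162; φ = atan2(cos α − cos β, d − sin α + sin β) = -0.032256 rad; t = (α − φ) mod 2π = 4.642315 rad, q = (φ − β) mod 2π = 1.274351 rad → L = 2.88·(4.642315 + 11.264162 + 1.274351) = 2.88·17.180828 = 49.480786 m
LSR: p² = d² − 2 + 2cos(α−β) + 2d(sin α + sin β) = 81.935281; p = √p² = 9.051811; φ = atan2(−cos α − cos β, d + sin α + sin β) − atan2(−2, p) = 0.200307 rad; t = (φ − α) mod 2π = 1.873433 rad, q = (φ − β) mod 2π = 1.506914 rad → L = 2.88·(1.873433 + 9.051811 + 1.506914) = 2.88·12.432159 = 35.804617 m
RSL: p² = d² − 2 + 2cos(α−β) − 2d(sin α + sin β) = 169.972676; p = √p² = 13.037357; φ = atan2(cos α + cos β, d − sin α − sin β) − atan2(2, p) = -0.140166 rad; t = (α − φ) mod 2π = 4.750224 rad, q = (β − φ) mod 2π = 5.116743 rad → L = 2.88·(4.750224 + 13.037357 + 5.116743) = 2.88·22.904324 = 65.964454 m
RLR: c = (6 − d² + 2cos(α−β) + 2d(sin α − sin β))/8 = -14.860169, |c| > 1 → infeasible
LRL: c = (6 − d² + 2cos(α−β) − 2d(sin α − sin β))/8 = -14.694745, |c| > 1 → infeasible
Shortest: LSR with L = 35.804617 m ≈ 35.8046 m
Convert LSR to answer units (arcs ×180/π): t = 1.873433·180/π = 107.3398°, p = ρ·p = 2.88·9.051811 = 26.0692 m, q = 1.506914·180/π = 86.3398°, L = 35.8046 m.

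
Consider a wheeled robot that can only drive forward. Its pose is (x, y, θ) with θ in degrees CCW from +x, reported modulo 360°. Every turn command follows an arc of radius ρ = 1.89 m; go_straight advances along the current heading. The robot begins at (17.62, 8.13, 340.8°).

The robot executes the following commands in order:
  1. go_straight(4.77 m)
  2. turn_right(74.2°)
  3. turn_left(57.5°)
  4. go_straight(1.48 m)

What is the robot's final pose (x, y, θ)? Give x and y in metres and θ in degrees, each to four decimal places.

set_pose: (x, y, θ) = (17.6200, 8.1300, 340.8000°), ρ = 1.89
go_straight(4.77): x += 4.77·cos θ, y += 4.77·sin θ → (22.1247, 6.5613, 340.8000°)
turn_right(74.2°): centre at ρ to the right, rotate −74.2° → (23.3898, 4.6643, 266.6000°)
turn_left(57.5°): centre at ρ to the left, rotate +57.5° → (24.1682, 3.0213, 324.1000°)
go_straight(1.48): x += 1.48·cos θ, y += 1.48·sin θ → (25.3671, 2.1534, 324.1000°)

(25.3671, 2.1534, 324.1000°)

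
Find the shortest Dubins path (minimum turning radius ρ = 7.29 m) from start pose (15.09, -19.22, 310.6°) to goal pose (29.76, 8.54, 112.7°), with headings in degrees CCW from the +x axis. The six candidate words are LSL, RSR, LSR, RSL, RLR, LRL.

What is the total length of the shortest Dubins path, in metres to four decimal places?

40.9705 m

Let ψ = atan2(Δy, Δx) = atan2(27.76, 14.67) = 62.1454° be the start→goal bearing.
Normalize: d = |goal − start| / ρ = 31.397874/7.29 = 4.306979, α = (θ_start − ψ) mod 360° = 248.4546° = 4.336350 rad, β = (θ_goal − ψ) mod 360° = 50.5546° = 0.882344 rad.
Common terms: sin α = -0.930127, cos α = -0.367239, sin β = 0.772230, cos β = 0.635343, cos(α−β) = -0.951594, d² = 18.550065. Work in radians in the unit-radius frame; every candidate has L = ρ·(t + p + q).
LSL: p² = 2 + d² − 2cos(α−β) + 2d(sin α − sin β) = 7.789224; p = √p² = 2.790918; φ = atan2(cos β − cos α, d + sin α − sin β) = 0.367443 rad; t = (φ − α) mod 2π = 2.314278 rad, q = (β − φ) mod 2π = 0.514901 rad → L = 7.29·(2.314278 + 2.790918 + 0.514901) = 7.29·5.620097 = 40.970506 m
RSR: p² = 2 + d² − 2cos(α−β) + 2d(sin β − sin α) = 37.117283; p = √p² = 6.092396; φ = atan2(cos α − cos β, d − sin α + sin β) = -0.165315 rad; t = (α − φ) mod 2π = 4.501665 rad, q = (φ − β) mod 2π = 5.235527 rad → L = 7.29·(4.501665 + 6.092396 + 5.235527) = 7.29·15.829587 = 115.397692 m
LSR: p² = d² − 2 + 2cos(α−β) + 2d(sin α + sin β) = 13.286762; p = √p² = 3.645101; φ = atan2(−cos α − cos β, d + sin α + sin β) − atan2(−2, p) = 0.437302 rad; t = (φ − α) mod 2π = 2.384137 rad, q = (φ − β) mod 2π = 5.838144 rad → L = 7.29·(2.384137 + 3.645101 + 5.838144) = 7.29·11.867382 = 86.513217 m
RSL: p² = d² − 2 + 2cos(α−β) − 2d(sin α + sin β) = 16.006990; p = √p² = 4.000874; φ = atan2(cos α + cos β, d − sin α − sin β) − atan2(2, p) = -0.403585 rad; t = (α − φ) mod 2π = 4.739935 rad, q = (β − φ) mod 2π = 1.285929 rad → L = 7.29·(4.739935 + 4.000874 + 1.285929) = 7.29·10.026738 = 73.094918 m
RLR: c = (6 − d² + 2cos(α−β) + 2d(sin α − sin β))/8 = -3.639660, |c| > 1 → infeasible
LRL: c = (6 − d² + 2cos(α−β) − 2d(sin α − sin β))/8 = 0.026347; p = 2π − arccos c = 4.738739 rad; φ = atan2(cos β − cos α, d + sin α − sin β) = 0.367443 rad; t = (φ − α + p/2) mod 2π = 4.683647 rad, q = (β − α − t + p) mod 2π = 2.884271 rad → L = 7.29·(4.683647 + 4.738739 + 2.884271) = 7.29·12.306657 = 89.715528 m
Shortest: LSL with L = 40.970506 m ≈ 40.9705 m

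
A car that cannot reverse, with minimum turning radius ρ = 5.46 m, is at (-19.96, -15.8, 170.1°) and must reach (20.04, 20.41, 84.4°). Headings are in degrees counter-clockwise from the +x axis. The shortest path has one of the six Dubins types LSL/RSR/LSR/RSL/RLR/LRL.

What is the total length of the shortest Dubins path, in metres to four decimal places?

Let ψ = atan2(Δy, Δx) = atan2(36.21, 40.00) = 42.1530° be the start→goal bearing.
Normalize: d = |goal − start| / ρ = 53.955205/5.46 = 9.881906, α = (θ_start − ψ) mod 360° = 127.9470° = 2.233097 rad, β = (θ_goal − ψ) mod 360° = 42.2470° = 0.737350 rad.
Common terms: sin α = 0.788580, cos α = -0.614933, sin β = 0.672328, cos β = 0.740253, cos(α−β) = 0.074979, d² = 97.652058. Work in radians in the unit-radius frame; every candidate has L = ρ·(t + p + q).
LSL: p² = 2 + d² − 2cos(α−β) + 2d(sin α − sin β) = 101.799666; p = √p² = 10.089582; φ = atan2(cos β − cos α, d + sin α − sin β) = 0.134723 rad; t = (φ − α) mod 2π = 4.184811 rad, q = (β − φ) mod 2π = 0.602627 rad → L = 5.46·(4.184811 + 10.089582 + 0.602627) = 5.46·14.877020 = 81.228530 m
RSR: p² = 2 + d² − 2cos(α−β) + 2d(sin β − sin α) = 97.204535; p = √p² = 9.859236; φ = atan2(cos α − cos β, d − sin α + sin β) = -0.137890 rad; t = (α − φ) mod 2π = 2.370987 rad, q = (φ − β) mod 2π = 5.407946 rad → L = 5.46·(2.370987 + 9.859236 + 5.407946) = 5.46·17.638169 = 96.304400 m
LSR: p² = d² − 2 + 2cos(α−β) + 2d(sin α + sin β) = 124.675126; p = √p² = 11.165802; φ = atan2(−cos α − cos β, d + sin α + sin β) − atan2(−2, p) = 0.166191 rad; t = (φ − α) mod 2π = 4.216279 rad, q = (φ − β) mod 2π = 5.712026 rad → L = 5.46·(4.216279 + 11.165802 + 5.712026) = 5.46·21.094107 = 115.173825 m
RSL: p² = d² − 2 + 2cos(α−β) − 2d(sin α + sin β) = 66.928905; p = √p² = 8.181009; φ = atan2(cos α + cos β, d − sin α − sin β) − atan2(2, p) = -0.224885 rad; t = (α − φ) mod 2π = 2.457982 rad, q = (β − φ) mod 2π = 0.962235 rad → L = 5.46·(2.457982 + 8.181009 + 0.962235) = 5.46·11.601226 = 63.342693 m
RLR: c = (6 − d² + 2cos(α−β) + 2d(sin α − sin β))/8 = -11.150567, |c| > 1 → infeasible
LRL: c = (6 − d² + 2cos(α−β) − 2d(sin α − sin β))/8 = -11.724958, |c| > 1 → infeasible
Shortest: RSL with L = 63.342693 m ≈ 63.3427 m

63.3427 m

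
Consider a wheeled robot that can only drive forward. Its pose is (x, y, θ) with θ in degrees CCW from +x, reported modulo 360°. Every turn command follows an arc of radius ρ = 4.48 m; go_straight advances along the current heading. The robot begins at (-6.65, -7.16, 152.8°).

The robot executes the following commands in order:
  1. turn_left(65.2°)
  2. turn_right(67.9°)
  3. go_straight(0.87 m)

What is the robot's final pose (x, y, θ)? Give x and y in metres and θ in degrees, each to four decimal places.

set_pose: (x, y, θ) = (-6.6500, -7.1600, 152.8000°), ρ = 4.48
turn_left(65.2°): centre at ρ to the left, rotate +65.2° → (-11.4560, -7.6143, 218.0000°)
turn_right(67.9°): centre at ρ to the right, rotate −67.9° → (-16.4474, -7.9677, 150.1000°)
go_straight(0.87): x += 0.87·cos θ, y += 0.87·sin θ → (-17.2016, -7.5340, 150.1000°)

(-17.2016, -7.5340, 150.1000°)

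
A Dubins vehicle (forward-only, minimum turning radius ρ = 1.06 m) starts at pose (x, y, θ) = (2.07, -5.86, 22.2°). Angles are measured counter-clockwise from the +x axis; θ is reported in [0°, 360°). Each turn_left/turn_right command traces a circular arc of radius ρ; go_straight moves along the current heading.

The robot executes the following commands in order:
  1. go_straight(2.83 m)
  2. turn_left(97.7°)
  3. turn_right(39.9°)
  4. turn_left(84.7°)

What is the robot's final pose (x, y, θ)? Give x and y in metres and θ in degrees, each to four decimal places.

set_pose: (x, y, θ) = (2.0700, -5.8600, 22.2000°), ρ = 1.06
go_straight(2.83): x += 2.83·cos θ, y += 2.83·sin θ → (4.6902, -4.7907, 22.2000°)
turn_left(97.7°): centre at ρ to the left, rotate +97.7° → (5.2086, -3.2809, 119.9000°)
turn_right(39.9°): centre at ρ to the right, rotate −39.9° → (5.0836, -2.5684, 80.0000°)
turn_left(84.7°): centre at ρ to the left, rotate +84.7° → (4.3194, -1.3619, 164.7000°)

(4.3194, -1.3619, 164.7000°)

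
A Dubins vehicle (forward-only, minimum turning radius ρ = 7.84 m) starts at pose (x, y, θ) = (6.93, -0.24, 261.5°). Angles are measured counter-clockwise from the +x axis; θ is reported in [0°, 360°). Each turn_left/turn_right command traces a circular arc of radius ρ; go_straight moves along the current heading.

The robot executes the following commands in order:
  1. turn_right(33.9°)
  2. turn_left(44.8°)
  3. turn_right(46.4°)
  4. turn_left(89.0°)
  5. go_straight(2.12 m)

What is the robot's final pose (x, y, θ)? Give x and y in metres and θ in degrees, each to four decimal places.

set_pose: (x, y, θ) = (6.9300, -0.2400, 261.5000°), ρ = 7.84
turn_right(33.9°): centre at ρ to the right, rotate −33.9° → (4.9656, -4.3677, 227.6000°)
turn_left(44.8°): centre at ρ to the left, rotate +44.8° → (2.9220, -9.9825, 272.4000°)
turn_right(46.4°): centre at ρ to the right, rotate −46.4° → (0.7285, -15.7570, 226.0000°)
turn_left(89.0°): centre at ρ to the left, rotate +89.0° → (0.8244, -26.7468, 315.0000°)
go_straight(2.12): x += 2.12·cos θ, y += 2.12·sin θ → (2.3234, -28.2459, 315.0000°)

(2.3234, -28.2459, 315.0000°)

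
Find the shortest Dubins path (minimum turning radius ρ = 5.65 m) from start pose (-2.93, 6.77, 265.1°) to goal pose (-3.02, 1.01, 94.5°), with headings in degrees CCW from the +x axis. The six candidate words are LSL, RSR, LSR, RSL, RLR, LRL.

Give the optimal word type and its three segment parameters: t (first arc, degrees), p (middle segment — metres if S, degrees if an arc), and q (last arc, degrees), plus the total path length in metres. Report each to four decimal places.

RLR: t = 78.6873°, p = 292.3074°, q = 24.2200°, L = 38.9726 m

Let ψ = atan2(Δy, Δx) = atan2(-5.76, -0.09) = -90.8952° be the start→goal bearing.
Normalize: d = |goal − start| / ρ = 5.760703/5.65 = 1.019593, α = (θ_start − ψ) mod 360° = 355.9952° = 6.213288 rad, β = (θ_goal − ψ) mod 360° = 185.3952° = 3.235756 rad.
Common terms: sin α = -0.069841, cos α = 0.997558, sin β = -0.094024, cos β = -0.995570, cos(α−β) = -0.986572, d² = 1.039571. Work in radians in the unit-radius frame; every candidate has L = ρ·(t + p + q).
LSL: p² = 2 + d² − 2cos(α−β) + 2d(sin α − sin β) = 5.062031; p = √p² = 2.249896; φ = atan2(cos β − cos α, d + sin α − sin β) = -1.088378 rad; t = (φ − α) mod 2π = 5.264704 rad, q = (β − φ) mod 2π = 4.324135 rad → L = 5.65·(5.264704 + 2.249896 + 4.324135) = 5.65·11.838735 = 66.888851 m
RSR: p² = 2 + d² − 2cos(α−β) + 2d(sin β − sin α) = 4.963400; p = √p² = 2.227869; φ = atan2(cos α − cos β, d − sin α + sin β) = 1.107612 rad; t = (α − φ) mod 2π = 5.105676 rad, q = (φ − β) mod 2π = 4.155041 rad → L = 5.65·(5.105676 + 2.227869 + 4.155041) = 5.65·11.488586 = 64.910510 m
LSR: p² = d² − 2 + 2cos(α−β) + 2d(sin α + sin β) = -3.267725 < 0 → infeasible
RSL: p² = d² − 2 + 2cos(α−β) − 2d(sin α + sin β) = -2.599422 < 0 → infeasible
RLR: c = (6 − d² + 2cos(α−β) + 2d(sin α − sin β))/8 = 0.379575; p = 2π − arccos c = 5.101726 rad; φ = atan2(cos α − cos β, d − sin α + sin β) = 1.107612 rad; t = (α − φ + p/2) mod 2π = 1.373353 rad, q = (α − β − t + p) mod 2π = 0.422719 rad → L = 5.65·(1.373353 + 5.101726 + 0.422719) = 5.65·6.897798 = 38.972560 m
LRL: c = (6 − d² + 2cos(α−β) − 2d(sin α − sin β))/8 = 0.367246; p = 2π − arccos c = 5.088436 rad; φ = atan2(cos β − cos α, d + sin α − sin β) = -1.088378 rad; t = (φ − α + p/2) mod 2π = 1.525737 rad, q = (β − α − t + p) mod 2π = 0.585167 rad → L = 5.65·(1.525737 + 5.088436 + 0.585167) = 5.65·7.199339 = 40.676267 m
Shortest: RLR with L = 38.972560 m ≈ 38.9726 m
Convert RLR to answer units (arcs ×180/π): t = 1.373353·180/π = 78.6873°, p = 5.101726·180/π = 292.3074°, q = 0.422719·180/π = 24.2200°, L = 38.9726 m.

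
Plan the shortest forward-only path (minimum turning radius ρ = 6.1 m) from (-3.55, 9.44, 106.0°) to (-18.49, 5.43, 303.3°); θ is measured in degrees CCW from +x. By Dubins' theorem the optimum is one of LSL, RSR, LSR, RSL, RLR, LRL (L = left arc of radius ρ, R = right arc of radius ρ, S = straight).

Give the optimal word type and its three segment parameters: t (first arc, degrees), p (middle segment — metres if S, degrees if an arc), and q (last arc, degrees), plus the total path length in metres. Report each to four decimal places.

Let ψ = atan2(Δy, Δx) = atan2(-4.01, -14.94) = -164.9755° be the start→goal bearing.
Normalize: d = |goal − start| / ρ = 15.468798/6.1 = 2.535868, α = (θ_start − ψ) mod 360° = 270.9755° = 4.729415 rad, β = (θ_goal − ψ) mod 360° = 108.2755° = 1.889765 rad.
Common terms: sin α = -0.999855, cos α = 0.017025, sin β = 0.949559, cos β = -0.313587, cos(α−β) = -0.954761, d² = 6.430629. Work in radians in the unit-radius frame; every candidate has L = ρ·(t + p + q).
LSL: p² = 2 + d² − 2cos(α−β) + 2d(sin α − sin β) = 0.453233; p = √p² = 0.673226; φ = atan2(cos β − cos α, d + sin α − sin β) = -0.513337 rad; t = (φ − α) mod 2π = 1.040433 rad, q = (β − φ) mod 2π = 2.403102 rad → L = 6.1·(1.040433 + 0.673226 + 2.403102) = 6.1·4.116760 = 25.112238 m
RSR: p² = 2 + d² − 2cos(α−β) + 2d(sin β − sin α) = 20.227068; p = √p² = 4.497451; φ = atan2(cos α − cos β, d − sin α + sin β) = 0.073577 rad; t = (α − φ) mod 2π = 4.655838 rad, q = (φ − β) mod 2π = 4.466998 rad → L = 6.1·(4.655838 + 4.497451 + 4.466998) = 6.1·13.620287 = 83.083753 m
LSR: p² = d² − 2 + 2cos(α−β) + 2d(sin α + sin β) = 2.266021; p = √p² = 1.505331; φ = atan2(−cos α − cos β, d + sin α + sin β) − atan2(−2, p) = 1.044343 rad; t = (φ − α) mod 2π = 2.598113 rad, q = (φ − β) mod 2π = 5.437764 rad → L = 6.1·(2.598113 + 1.505331 + 5.437764) = 6.1·9.541208 = 58.201371 m
RSL: p² = d² − 2 + 2cos(α−β) − 2d(sin α + sin β) = 2.776193; p = √p² = 1.666191; φ = atan2(cos α + cos β, d − sin α − sin β) − atan2(2, p) = -0.990372 rad; t = (α − φ) mod 2π = 5.719787 rad, q = (β − φ) mod 2π = 2.880137 rad → L = 6.1·(5.719787 + 1.666191 + 2.880137) = 6.1·10.266115 = 62.623302 m
RLR: c = (6 − d² + 2cos(α−β) + 2d(sin α − sin β))/8 = -1.528384, |c| > 1 → infeasible
LRL: c = (6 − d² + 2cos(α−β) − 2d(sin α − sin β))/8 = 0.943346; p = 2π − arccos c = 5.944963 rad; φ = atan2(cos β − cos α, d + sin α − sin β) = -0.513337 rad; t = (φ − α + p/2) mod 2π = 4.012914 rad, q = (β − α − t + p) mod 2π = 5.375583 rad → L = 6.1·(4.012914 + 5.944963 + 5.375583) = 6.1·15.333460 = 93.534106 m
Shortest: LSL with L = 25.112238 m ≈ 25.1122 m
Convert LSL to answer units (arcs ×180/π): t = 1.040433·180/π = 59.6124°, p = ρ·p = 6.1·0.673226 = 4.1067 m, q = 2.403102·180/π = 137.6876°, L = 25.1122 m.

LSL: t = 59.6124°, p = 4.1067 m, q = 137.6876°, L = 25.1122 m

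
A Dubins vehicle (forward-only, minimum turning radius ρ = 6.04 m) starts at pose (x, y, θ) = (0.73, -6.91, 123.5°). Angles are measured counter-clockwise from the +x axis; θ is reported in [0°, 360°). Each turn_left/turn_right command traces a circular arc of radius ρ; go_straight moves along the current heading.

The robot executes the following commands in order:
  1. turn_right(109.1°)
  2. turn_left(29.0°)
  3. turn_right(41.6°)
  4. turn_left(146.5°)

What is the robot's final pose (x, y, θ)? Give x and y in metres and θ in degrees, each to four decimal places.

(13.8569, 16.5601, 148.3000°)

set_pose: (x, y, θ) = (0.7300, -6.9100, 123.5000°), ρ = 6.04
turn_right(109.1°): centre at ρ to the right, rotate −109.1° → (4.2646, 2.2739, 14.4000°)
turn_left(29.0°): centre at ρ to the left, rotate +29.0° → (6.9125, 3.7357, 43.4000°)
turn_right(41.6°): centre at ρ to the right, rotate −41.6° → (10.8728, 5.3842, 1.8000°)
turn_left(146.5°): centre at ρ to the left, rotate +146.5° → (13.8569, 16.5601, 148.3000°)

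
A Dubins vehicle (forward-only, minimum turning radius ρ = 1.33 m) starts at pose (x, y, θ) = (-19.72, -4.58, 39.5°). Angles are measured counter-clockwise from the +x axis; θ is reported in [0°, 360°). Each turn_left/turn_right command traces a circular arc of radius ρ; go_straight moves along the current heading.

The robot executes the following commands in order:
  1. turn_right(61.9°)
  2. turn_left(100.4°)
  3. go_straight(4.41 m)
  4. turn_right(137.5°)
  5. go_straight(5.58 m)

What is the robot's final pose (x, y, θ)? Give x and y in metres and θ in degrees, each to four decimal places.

set_pose: (x, y, θ) = (-19.7200, -4.5800, 39.5000°), ρ = 1.33
turn_right(61.9°): centre at ρ to the right, rotate −61.9° → (-18.3672, -4.3766, -22.4000° ≡ 337.6000°)
turn_left(100.4°): centre at ρ to the left, rotate +100.4° → (-16.5594, -3.4235, 438.0000° ≡ 78.0000°)
go_straight(4.41): x += 4.41·cos θ, y += 4.41·sin θ → (-15.6425, 0.8901, 78.0000°)
turn_right(137.5°): centre at ρ to the right, rotate −137.5° → (-13.1956, 1.2886, -59.5000° ≡ 300.5000°)
go_straight(5.58): x += 5.58·cos θ, y += 5.58·sin θ → (-10.3636, -3.5192, 300.5000°)

(-10.3636, -3.5192, 300.5000°)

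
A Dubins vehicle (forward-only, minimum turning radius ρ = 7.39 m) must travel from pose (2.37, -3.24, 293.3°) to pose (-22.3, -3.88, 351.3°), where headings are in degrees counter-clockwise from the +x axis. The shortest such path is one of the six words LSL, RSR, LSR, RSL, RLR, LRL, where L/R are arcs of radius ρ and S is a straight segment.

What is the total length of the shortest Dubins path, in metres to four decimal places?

Let ψ = atan2(Δy, Δx) = atan2(-0.64, -24.67) = -178.5139° be the start→goal bearing.
Normalize: d = |goal − start| / ρ = 24.678300/7.39 = 3.339418, α = (θ_start − ψ) mod 360° = 111.8139° = 1.951521 rad, β = (θ_goal − ψ) mod 360° = 169.8139° = 2.963812 rad.
Common terms: sin α = 0.928395, cos α = -0.371594, sin β = 0.176845, cos β = -0.984239, cos(α−β) = 0.529919, d² = 11.151714. Work in radians in the unit-radius frame; every candidate has L = ρ·(t + p + q).
LSL: p² = 2 + d² − 2cos(α−β) + 2d(sin α − sin β) = 17.111356; p = √p² = 4.136587; φ = atan2(cos β − cos α, d + sin α − sin β) = -0.148651 rad; t = (φ − α) mod 2π = 4.183013 rad, q = (β − φ) mod 2π = 3.112463 rad → L = 7.39·(4.183013 + 4.136587 + 3.112463) = 7.39·11.432064 = 84.482951 m
RSR: p² = 2 + d² − 2cos(α−β) + 2d(sin β − sin α) = 7.072395; p = √p² = 2.659397; φ = atan2(cos α − cos β, d − sin α + sin β) = 0.232458 rad; t = (α − φ) mod 2π = 1.719064 rad, q = (φ − β) mod 2π = 3.551831 rad → L = 7.39·(1.719064 + 2.659397 + 3.551831) = 7.39·7.930292 = 58.604856 m
LSR: p² = d² − 2 + 2cos(α−β) + 2d(sin α + sin β) = 17.593274; p = √p² = 4.194434; φ = atan2(−cos α − cos β, d + sin α + sin β) − atan2(−2, p) = 0.741015 rad; t = (φ − α) mod 2π = 5.072679 rad, q = (φ − β) mod 2π = 4.060388 rad → L = 7.39·(5.072679 + 4.194434 + 4.060388) = 7.39·13.327501 = 98.490234 m
RSL: p² = d² − 2 + 2cos(α−β) − 2d(sin α + sin β) = 2.829830; p = √p² = 1.682210; φ = atan2(cos α + cos β, d − sin α − sin β) − atan2(2, p) = -1.416937 rad; t = (α − φ) mod 2π = 3.368459 rad, q = (β − φ) mod 2π = 4.380750 rad → L = 7.39·(3.368459 + 1.682210 + 4.380750) = 7.39·9.431418 = 69.698180 m
RLR: c = (6 − d² + 2cos(α−β) + 2d(sin α − sin β))/8 = 0.115951; p = 2π − arccos c = 4.828601 rad; φ = atan2(cos α − cos β, d − sin α + sin β) = 0.232458 rad; t = (α − φ + p/2) mod 2π = 4.133364 rad, q = (α − β − t + p) mod 2π = 5.966131 rad → L = 7.39·(4.133364 + 4.828601 + 5.966131) = 7.39·14.928096 = 110.318633 m
LRL: c = (6 − d² + 2cos(α−β) − 2d(sin α − sin β))/8 = -1.138919, |c| > 1 → infeasible
Shortest: RSR with L = 58.604856 m ≈ 58.6049 m

58.6049 m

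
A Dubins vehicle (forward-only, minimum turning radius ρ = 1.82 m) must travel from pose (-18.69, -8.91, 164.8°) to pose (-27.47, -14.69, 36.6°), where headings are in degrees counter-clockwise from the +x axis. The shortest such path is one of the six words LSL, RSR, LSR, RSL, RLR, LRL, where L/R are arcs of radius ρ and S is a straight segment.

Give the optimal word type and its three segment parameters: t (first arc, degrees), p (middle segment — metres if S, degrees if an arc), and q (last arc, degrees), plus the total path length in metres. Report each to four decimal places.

Let ψ = atan2(Δy, Δx) = atan2(-5.78, -8.78) = -146.6425° be the start→goal bearing.
Normalize: d = |goal − start| / ρ = 10.511746/1.82 = 5.775685, α = (θ_start − ψ) mod 360° = 311.4425° = 5.435697 rad, β = (θ_goal − ψ) mod 360° = 183.2425° = 3.198185 rad.
Common terms: sin α = -0.749620, cos α = 0.661868, sin β = -0.056562, cos β = -0.998399, cos(α−β) = -0.618408, d² = 33.358532. Work in radians in the unit-radius frame; every candidate has L = ρ·(t + p + q).
LSL: p² = 2 + d² − 2cos(α−β) + 2d(sin α − sin β) = 28.589583; p = √p² = 5.346923; φ = atan2(cos β − cos α, d + sin α − sin β) = -0.315728 rad; t = (φ − α) mod 2π = 0.531760 rad, q = (β − φ) mod 2π = 3.513914 rad → L = 1.82·(0.531760 + 5.346923 + 3.513914) = 1.82·9.392596 = 17.094525 m
RSR: p² = 2 + d² − 2cos(α−β) + 2d(sin β − sin α) = 44.601114; p = √p² = 6.678407; φ = atan2(cos α − cos β, d − sin α + sin β) = 0.251237 rad; t = (α − φ) mod 2π = 5.184460 rad, q = (φ − β) mod 2π = 3.336237 rad → L = 1.82·(5.184460 + 6.678407 + 3.336237) = 1.82·15.199104 = 27.662369 m
LSR: p² = d² − 2 + 2cos(α−β) + 2d(sin α + sin β) = 20.809203; p = √p² = 4.561711; φ = atan2(−cos α − cos β, d + sin α + sin β) − atan2(−2, p) = 0.480808 rad; t = (φ − α) mod 2π = 1.328296 rad, q = (φ − β) mod 2π = 3.565809 rad → L = 1.82·(1.328296 + 4.561711 + 3.565809) = 1.82·9.455815 = 17.209584 m
RSL: p² = d² − 2 + 2cos(α−β) − 2d(sin α + sin β) = 39.434227; p = √p² = 6.279668; φ = atan2(cos α + cos β, d − sin α − sin β) − atan2(2, p) = -0.359416 rad; t = (α − φ) mod 2π = 5.795114 rad, q = (β − φ) mod 2π = 3.557602 rad → L = 1.82·(5.795114 + 6.279668 + 3.557602) = 1.82·15.632383 = 28.450937 m
RLR: c = (6 − d² + 2cos(α−β) + 2d(sin α − sin β))/8 = -4.575139, |c| > 1 → infeasible
LRL: c = (6 − d² + 2cos(α−β) − 2d(sin α − sin β))/8 = -2.573698, |c| > 1 → infeasible
Shortest: LSL with L = 17.094525 m ≈ 17.0945 m
Convert LSL to answer units (arcs ×180/π): t = 0.531760·180/π = 30.4676°, p = ρ·p = 1.82·5.346923 = 9.7314 m, q = 3.513914·180/π = 201.3324°, L = 17.0945 m.

LSL: t = 30.4676°, p = 9.7314 m, q = 201.3324°, L = 17.0945 m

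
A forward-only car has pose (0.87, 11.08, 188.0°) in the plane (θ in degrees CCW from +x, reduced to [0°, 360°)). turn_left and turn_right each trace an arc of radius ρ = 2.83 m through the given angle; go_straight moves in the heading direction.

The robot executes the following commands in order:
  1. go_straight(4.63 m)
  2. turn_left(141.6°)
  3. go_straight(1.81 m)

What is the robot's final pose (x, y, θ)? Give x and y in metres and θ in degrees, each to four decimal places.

(-3.1920, 4.2763, 329.6000°)

set_pose: (x, y, θ) = (0.8700, 11.0800, 188.0000°), ρ = 2.83
go_straight(4.63): x += 4.63·cos θ, y += 4.63·sin θ → (-3.7149, 10.4356, 188.0000°)
turn_left(141.6°): centre at ρ to the left, rotate +141.6° → (-4.7532, 5.1923, 329.6000°)
go_straight(1.81): x += 1.81·cos θ, y += 1.81·sin θ → (-3.1920, 4.2763, 329.6000°)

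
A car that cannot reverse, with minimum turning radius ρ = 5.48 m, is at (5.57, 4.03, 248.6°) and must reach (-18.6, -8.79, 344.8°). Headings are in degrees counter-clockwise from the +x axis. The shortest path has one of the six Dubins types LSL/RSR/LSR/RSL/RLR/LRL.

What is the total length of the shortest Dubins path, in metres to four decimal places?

Let ψ = atan2(Δy, Δx) = atan2(-12.82, -24.17) = -152.0581° be the start→goal bearing.
Normalize: d = |goal − start| / ρ = 27.359483/5.48 = 4.992606, α = (θ_start − ψ) mod 360° = 40.6581° = 0.709618 rad, β = (θ_goal − ψ) mod 360° = 136.8581° = 2.388624 rad.
Common terms: sin α = 0.651544, cos α = 0.758611, sin β = 0.683808, cos β = -0.729662, cos(α−β) = -0.107999, d² = 24.926118. Work in radians in the unit-radius frame; every candidate has L = ρ·(t + p + q).
LSL: p² = 2 + d² − 2cos(α−β) + 2d(sin α − sin β) = 26.819954; p = √p² = 5.178799; φ = atan2(cos β − cos α, d + sin α − sin β) = -0.291488 rad; t = (φ − α) mod 2π = 5.282079 rad, q = (β − φ) mod 2π = 2.680113 rad → L = 5.48·(5.282079 + 5.178799 + 2.680113) = 5.48·13.140991 = 72.012628 m
RSR: p² = 2 + d² − 2cos(α−β) + 2d(sin β − sin α) = 27.464279; p = √p² = 5.240637; φ = atan2(cos α − cos β, d − sin α + sin β) = 0.287950 rad; t = (α − φ) mod 2π = 0.421668 rad, q = (φ − β) mod 2π = 4.182511 rad → L = 5.48·(0.421668 + 5.240637 + 4.182511) = 5.48·9.844816 = 53.949591 m
LSR: p² = d² − 2 + 2cos(α−β) + 2d(sin α + sin β) = 36.043887; p = √p² = 6.003656; φ = atan2(−cos α − cos β, d + sin α + sin β) − atan2(−2, p) = 0.316993 rad; t = (φ − α) mod 2π = 5.890561 rad, q = (φ − β) mod 2π = 4.211554 rad → L = 5.48·(5.890561 + 6.003656 + 4.211554) = 5.48·16.105771 = 88.259626 m
RSL: p² = d² − 2 + 2cos(α−β) − 2d(sin α + sin β) = 9.376352; p = √p² = 3.062083; φ = atan2(cos α + cos β, d − sin α − sin β) − atan2(2, p) = -0.570671 rad; t = (α − φ) mod 2π = 1.280289 rad, q = (β − φ) mod 2π = 2.959296 rad → L = 5.48·(1.280289 + 3.062083 + 2.959296) = 5.48·7.301667 = 40.013137 m
RLR: c = (6 − d² + 2cos(α−β) + 2d(sin α − sin β))/8 = -2.433035, |c| > 1 → infeasible
LRL: c = (6 − d² + 2cos(α−β) − 2d(sin α − sin β))/8 = -2.352494, |c| > 1 → infeasible
Shortest: RSL with L = 40.013137 m ≈ 40.0131 m

40.0131 m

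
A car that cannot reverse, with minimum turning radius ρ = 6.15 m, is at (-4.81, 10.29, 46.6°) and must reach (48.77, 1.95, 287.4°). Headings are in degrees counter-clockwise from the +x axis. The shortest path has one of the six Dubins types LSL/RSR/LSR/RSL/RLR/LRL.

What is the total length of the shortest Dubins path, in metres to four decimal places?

Let ψ = atan2(Δy, Δx) = atan2(-8.34, 53.58) = -8.8474° be the start→goal bearing.
Normalize: d = |goal − start| / ρ = 54.225197/6.15 = 8.817105, α = (θ_start − ψ) mod 360° = 55.4474° = 0.967739 rad, β = (θ_goal − ψ) mod 360° = 296.2474° = 5.170492 rad.
Common terms: sin α = 0.823606, cos α = 0.567163, sin β = -0.896893, cos β = 0.442248, cos(α−β) = -0.487860, d² = 77.741344. Work in radians in the unit-radius frame; every candidate has L = ρ·(t + p + q).
LSL: p² = 2 + d² − 2cos(α−β) + 2d(sin α − sin β) = 111.056699; p = √p² = 10.538344; φ = atan2(cos β − cos α, d + sin α − sin β) = -0.011854 rad; t = (φ − α) mod 2π = 5.303592 rad, q = (β − φ) mod 2π = 5.182346 rad → L = 6.15·(5.303592 + 10.538344 + 5.182346) = 6.15·21.024282 = 129.299336 m
RSR: p² = 2 + d² − 2cos(α−β) + 2d(sin β − sin α) = 50.377429; p = √p² = 7.097706; φ = atan2(cos α − cos β, d − sin α + sin β) = 0.017600 rad; t = (α − φ) mod 2π = 0.950139 rad, q = (φ − β) mod 2π = 1.130293 rad → L = 6.15·(0.950139 + 7.097706 + 1.130293) = 6.15·9.178138 = 56.445551 m
LSR: p² = d² − 2 + 2cos(α−β) + 2d(sin α + sin β) = 73.473262; p = √p² = 8.571655; φ = atan2(−cos α − cos β, d + sin α + sin β) − atan2(−2, p) = 0.114292 rad; t = (φ − α) mod 2π = 5.429738 rad, q = (φ − β) mod 2π = 1.226985 rad → L = 6.15·(5.429738 + 8.571655 + 1.226985) = 6.15·15.228378 = 93.654523 m
RSL: p² = d² − 2 + 2cos(α−β) − 2d(sin α + sin β) = 76.057988; p = √p² = 8.721123; φ = atan2(cos α + cos β, d − sin α − sin β) − atan2(2, p) = -0.112375 rad; t = (α − φ) mod 2π = 1.080114 rad, q = (β − φ) mod 2π = 5.282867 rad → L = 6.15·(1.080114 + 8.721123 + 5.282867) = 6.15·15.084105 = 92.767244 m
RLR: c = (6 − d² + 2cos(α−β) + 2d(sin α − sin β))/8 = -5.297179, |c| > 1 → infeasible
LRL: c = (6 − d² + 2cos(α−β) − 2d(sin α − sin β))/8 = -12.882087, |c| > 1 → infeasible
Shortest: RSR with L = 56.445551 m ≈ 56.4456 m

56.4456 m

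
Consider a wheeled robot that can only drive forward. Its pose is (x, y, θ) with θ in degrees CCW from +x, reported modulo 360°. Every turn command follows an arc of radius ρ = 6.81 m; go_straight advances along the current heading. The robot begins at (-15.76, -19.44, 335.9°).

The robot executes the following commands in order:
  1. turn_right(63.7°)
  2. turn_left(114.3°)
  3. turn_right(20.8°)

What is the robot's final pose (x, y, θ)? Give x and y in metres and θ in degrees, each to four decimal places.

set_pose: (x, y, θ) = (-15.7600, -19.4400, 335.9000°), ρ = 6.81
turn_right(63.7°): centre at ρ to the right, rotate −63.7° → (-11.7357, -25.3950, 272.2000°)
turn_left(114.3°): centre at ρ to the left, rotate +114.3° → (-1.8922, -31.2281, 386.5000° ≡ 26.5000°)
turn_right(20.8°): centre at ρ to the right, rotate −20.8° → (0.4701, -30.5462, 5.7000°)

(0.4701, -30.5462, 5.7000°)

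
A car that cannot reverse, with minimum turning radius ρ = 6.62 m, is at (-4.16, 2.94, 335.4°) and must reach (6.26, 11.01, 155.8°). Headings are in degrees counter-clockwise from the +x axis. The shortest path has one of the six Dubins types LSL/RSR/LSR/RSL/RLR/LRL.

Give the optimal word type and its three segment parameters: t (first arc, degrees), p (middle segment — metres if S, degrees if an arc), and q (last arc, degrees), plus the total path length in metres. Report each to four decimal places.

RLR: t = 28.1294°, p = 208.8805°, q = 0.3511°, L = 27.4249 m

Let ψ = atan2(Δy, Δx) = atan2(8.07, 10.42) = 37.7568° be the start→goal bearing.
Normalize: d = |goal − start| / ρ = 13.179579/6.62 = 1.990873, α = (θ_start − ψ) mod 360° = 297.6432° = 5.194854 rad, β = (θ_goal − ψ) mod 360° = 118.0432° = 2.060243 rad.
Common terms: sin α = -0.885854, cos α = 0.463964, sin β = 0.882593, cos β = -0.470137, cos(α−β) = -0.999976, d² = 3.963575. Work in radians in the unit-radius frame; every candidate has L = ρ·(t + p + q).
LSL: p² = 2 + d² − 2cos(α−β) + 2d(sin α − sin β) = 0.922019; p = √p² = 0.960218; φ = atan2(cos β − cos α, d + sin α − sin β) = -1.337032 rad; t = (φ − α) mod 2π = 6.034484 rad, q = (β − φ) mod 2π = 3.397275 rad → L = 6.62·(6.034484 + 0.960218 + 3.397275) = 6.62·10.391978 = 68.794892 m
RSR: p² = 2 + d² − 2cos(α−β) + 2d(sin β − sin α) = 15.005033; p = √p² = 3.873633; φ = atan2(cos α − cos β, d − sin α + sin β) = 0.243544 rad; t = (α − φ) mod 2π = 4.951310 rad, q = (φ − β) mod 2π = 4.466487 rad → L = 6.62·(4.951310 + 3.873633 + 4.466487) = 6.62·13.291430 = 87.989265 m
LSR: p² = d² − 2 + 2cos(α−β) + 2d(sin α + sin β) = -0.049359 < 0 → infeasible
RSL: p² = d² − 2 + 2cos(α−β) − 2d(sin α + sin β) = -0.023393 < 0 → infeasible
RLR: c = (6 − d² + 2cos(α−β) + 2d(sin α − sin β))/8 = -0.875629; p = 2π − arccos c = 3.645652 rad; φ = atan2(cos α − cos β, d − sin α + sin β) = 0.243544 rad; t = (α − φ + p/2) mod 2π = 0.490951 rad, q = (α − β − t + p) mod 2π = 0.006127 rad → L = 6.62·(0.490951 + 3.645652 + 0.006127) = 6.62·4.142730 = 27.424873 m
LRL: c = (6 − d² + 2cos(α−β) − 2d(sin α − sin β))/8 = 0.884748; p = 2π − arccos c = 5.798341 rad; φ = atan2(cos β − cos α, d + sin α − sin β) = -1.337032 rad; t = (φ − α + p/2) mod 2π = 2.650470 rad, q = (β − α − t + p) mod 2π = 0.013260 rad → L = 6.62·(2.650470 + 5.798341 + 0.013260) = 6.62·8.462071 = 56.018910 m
Shortest: RLR with L = 27.424873 m ≈ 27.4249 m
Convert RLR to answer units (arcs ×180/π): t = 0.490951·180/π = 28.1294°, p = 3.645652·180/π = 208.8805°, q = 0.006127·180/π = 0.3511°, L = 27.4249 m.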